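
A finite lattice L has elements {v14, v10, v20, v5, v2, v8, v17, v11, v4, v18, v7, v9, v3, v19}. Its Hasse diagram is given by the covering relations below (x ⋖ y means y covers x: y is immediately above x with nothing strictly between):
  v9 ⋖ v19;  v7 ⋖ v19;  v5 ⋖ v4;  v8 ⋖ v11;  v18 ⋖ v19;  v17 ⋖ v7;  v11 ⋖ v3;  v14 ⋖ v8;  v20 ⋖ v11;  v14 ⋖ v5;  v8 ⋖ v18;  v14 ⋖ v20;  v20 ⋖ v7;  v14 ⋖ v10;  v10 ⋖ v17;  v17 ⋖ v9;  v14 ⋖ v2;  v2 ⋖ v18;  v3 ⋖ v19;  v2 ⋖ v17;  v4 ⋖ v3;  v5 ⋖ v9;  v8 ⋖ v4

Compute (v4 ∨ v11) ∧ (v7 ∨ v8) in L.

v3

v4 ∨ v11 = v3
v7 ∨ v8 = v19
v3 ∧ v19 = v3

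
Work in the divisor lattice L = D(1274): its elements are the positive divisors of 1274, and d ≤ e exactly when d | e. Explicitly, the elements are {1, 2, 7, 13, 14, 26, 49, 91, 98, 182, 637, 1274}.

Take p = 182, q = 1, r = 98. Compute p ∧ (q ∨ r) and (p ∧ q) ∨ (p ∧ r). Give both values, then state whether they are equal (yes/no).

14; 14; yes

q ∨ r = 98, so p ∧ (q ∨ r) = 182 ∧ 98 = 14.
p ∧ q = 1 and p ∧ r = 14, so (p ∧ q) ∨ (p ∧ r) = 1 ∨ 14 = 14.
Equal: yes.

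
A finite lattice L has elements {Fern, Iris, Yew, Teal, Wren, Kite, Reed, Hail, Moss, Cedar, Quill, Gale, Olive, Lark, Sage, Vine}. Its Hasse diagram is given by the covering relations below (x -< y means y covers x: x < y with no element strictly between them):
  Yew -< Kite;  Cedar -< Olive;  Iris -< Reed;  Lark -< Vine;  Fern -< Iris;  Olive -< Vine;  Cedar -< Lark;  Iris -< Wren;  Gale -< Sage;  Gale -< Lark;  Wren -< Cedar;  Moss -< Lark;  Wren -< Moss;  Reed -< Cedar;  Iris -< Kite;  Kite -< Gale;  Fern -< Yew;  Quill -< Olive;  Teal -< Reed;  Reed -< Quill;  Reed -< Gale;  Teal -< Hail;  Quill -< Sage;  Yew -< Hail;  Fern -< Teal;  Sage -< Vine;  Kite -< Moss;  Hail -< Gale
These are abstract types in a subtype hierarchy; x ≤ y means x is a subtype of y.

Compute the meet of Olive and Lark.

Common lower bounds of {Olive, Lark}: Cedar, Fern, Iris, Reed, Teal, Wren.
The greatest among these is Cedar.

Cedar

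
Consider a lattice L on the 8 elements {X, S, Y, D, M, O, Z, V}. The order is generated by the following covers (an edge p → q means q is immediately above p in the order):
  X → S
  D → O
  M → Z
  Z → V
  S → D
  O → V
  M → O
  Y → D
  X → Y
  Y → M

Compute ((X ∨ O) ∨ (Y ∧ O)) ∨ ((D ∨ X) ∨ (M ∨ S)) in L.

X ∨ O = O
Y ∧ O = Y
O ∨ Y = O
D ∨ X = D
M ∨ S = O
D ∨ O = O
O ∨ O = O

O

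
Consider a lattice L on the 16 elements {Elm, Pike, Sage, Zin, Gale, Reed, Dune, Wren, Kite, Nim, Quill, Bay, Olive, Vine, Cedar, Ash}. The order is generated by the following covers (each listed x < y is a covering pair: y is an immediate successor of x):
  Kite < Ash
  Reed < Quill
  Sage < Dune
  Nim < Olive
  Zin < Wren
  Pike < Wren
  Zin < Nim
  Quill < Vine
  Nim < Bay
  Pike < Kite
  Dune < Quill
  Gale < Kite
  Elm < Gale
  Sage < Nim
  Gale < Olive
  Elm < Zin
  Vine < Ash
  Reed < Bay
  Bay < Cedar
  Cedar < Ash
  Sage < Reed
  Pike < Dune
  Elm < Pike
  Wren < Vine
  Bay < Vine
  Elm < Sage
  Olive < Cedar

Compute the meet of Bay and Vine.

Bay

Common lower bounds of {Bay, Vine}: Bay, Elm, Nim, Reed, Sage, Zin.
The greatest among these is Bay.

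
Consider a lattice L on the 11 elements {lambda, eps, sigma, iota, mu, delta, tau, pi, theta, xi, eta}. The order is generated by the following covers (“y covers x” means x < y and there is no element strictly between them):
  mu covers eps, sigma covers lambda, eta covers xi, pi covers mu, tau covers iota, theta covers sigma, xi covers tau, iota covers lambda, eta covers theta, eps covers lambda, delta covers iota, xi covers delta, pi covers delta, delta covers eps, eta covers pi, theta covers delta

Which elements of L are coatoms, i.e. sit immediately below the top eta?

pi, theta, xi

The coatoms are exactly the elements covered by eta: pi, theta, xi.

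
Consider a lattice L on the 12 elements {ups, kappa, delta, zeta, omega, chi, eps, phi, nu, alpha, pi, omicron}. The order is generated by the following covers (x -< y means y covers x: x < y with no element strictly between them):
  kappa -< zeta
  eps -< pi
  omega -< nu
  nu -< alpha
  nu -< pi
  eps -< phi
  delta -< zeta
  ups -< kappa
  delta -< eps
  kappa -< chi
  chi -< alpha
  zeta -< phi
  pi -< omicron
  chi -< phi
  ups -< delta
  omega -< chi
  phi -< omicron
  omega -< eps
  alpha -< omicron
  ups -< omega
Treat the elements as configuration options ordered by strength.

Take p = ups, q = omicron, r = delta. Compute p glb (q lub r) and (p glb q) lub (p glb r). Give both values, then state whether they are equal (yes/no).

ups; ups; yes

q lub r = omicron, so p glb (q lub r) = ups glb omicron = ups.
p glb q = ups and p glb r = ups, so (p glb q) lub (p glb r) = ups lub ups = ups.
Equal: yes.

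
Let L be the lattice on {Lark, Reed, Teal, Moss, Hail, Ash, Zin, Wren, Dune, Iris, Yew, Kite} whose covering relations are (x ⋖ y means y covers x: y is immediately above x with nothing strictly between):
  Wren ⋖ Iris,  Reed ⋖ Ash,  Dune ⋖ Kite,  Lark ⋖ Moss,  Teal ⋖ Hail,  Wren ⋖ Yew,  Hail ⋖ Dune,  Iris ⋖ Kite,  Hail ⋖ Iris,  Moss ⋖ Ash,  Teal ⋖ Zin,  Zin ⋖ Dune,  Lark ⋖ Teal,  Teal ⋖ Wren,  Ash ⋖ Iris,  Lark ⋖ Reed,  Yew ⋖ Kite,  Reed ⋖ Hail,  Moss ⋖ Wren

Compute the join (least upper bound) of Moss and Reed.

Ash

Common upper bounds of {Moss, Reed}: Ash, Iris, Kite.
The least among these is Ash.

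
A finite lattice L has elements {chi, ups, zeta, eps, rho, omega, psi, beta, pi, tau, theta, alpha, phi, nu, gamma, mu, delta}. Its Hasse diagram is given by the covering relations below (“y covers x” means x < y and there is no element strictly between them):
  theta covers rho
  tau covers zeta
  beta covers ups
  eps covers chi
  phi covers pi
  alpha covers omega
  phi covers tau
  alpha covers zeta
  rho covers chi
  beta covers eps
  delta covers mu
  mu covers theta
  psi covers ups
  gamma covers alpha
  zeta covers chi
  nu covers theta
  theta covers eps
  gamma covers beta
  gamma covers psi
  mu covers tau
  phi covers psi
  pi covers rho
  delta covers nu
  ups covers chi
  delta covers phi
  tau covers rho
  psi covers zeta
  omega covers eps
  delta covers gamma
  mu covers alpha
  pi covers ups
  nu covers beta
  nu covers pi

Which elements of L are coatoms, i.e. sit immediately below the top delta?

gamma, mu, nu, phi

The coatoms are exactly the elements covered by delta: gamma, mu, nu, phi.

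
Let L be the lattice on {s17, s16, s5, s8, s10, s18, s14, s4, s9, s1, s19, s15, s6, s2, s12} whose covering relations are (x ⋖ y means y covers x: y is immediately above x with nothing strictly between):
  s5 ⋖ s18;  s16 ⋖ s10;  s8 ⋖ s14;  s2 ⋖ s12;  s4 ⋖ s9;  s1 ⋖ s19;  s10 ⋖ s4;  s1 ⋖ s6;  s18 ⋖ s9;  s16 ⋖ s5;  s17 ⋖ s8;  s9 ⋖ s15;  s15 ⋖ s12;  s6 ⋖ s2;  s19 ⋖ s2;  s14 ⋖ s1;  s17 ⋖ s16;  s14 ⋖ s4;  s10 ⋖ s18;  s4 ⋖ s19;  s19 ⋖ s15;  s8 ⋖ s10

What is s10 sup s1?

Common upper bounds of {s10, s1}: s12, s15, s19, s2.
The least among these is s19.

s19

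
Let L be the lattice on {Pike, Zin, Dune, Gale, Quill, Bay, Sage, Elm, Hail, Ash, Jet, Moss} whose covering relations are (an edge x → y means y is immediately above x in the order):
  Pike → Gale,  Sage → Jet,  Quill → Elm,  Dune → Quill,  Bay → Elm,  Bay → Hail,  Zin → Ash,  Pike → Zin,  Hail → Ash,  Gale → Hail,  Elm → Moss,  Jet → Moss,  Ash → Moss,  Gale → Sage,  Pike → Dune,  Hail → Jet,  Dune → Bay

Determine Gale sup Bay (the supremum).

Hail

Common upper bounds of {Gale, Bay}: Ash, Hail, Jet, Moss.
The least among these is Hail.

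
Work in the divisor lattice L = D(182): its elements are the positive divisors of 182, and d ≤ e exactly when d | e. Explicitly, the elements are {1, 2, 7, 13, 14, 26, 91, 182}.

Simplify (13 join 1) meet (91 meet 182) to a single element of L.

13 ∨ 1 = 13
91 ∧ 182 = 91
13 ∧ 91 = 13

13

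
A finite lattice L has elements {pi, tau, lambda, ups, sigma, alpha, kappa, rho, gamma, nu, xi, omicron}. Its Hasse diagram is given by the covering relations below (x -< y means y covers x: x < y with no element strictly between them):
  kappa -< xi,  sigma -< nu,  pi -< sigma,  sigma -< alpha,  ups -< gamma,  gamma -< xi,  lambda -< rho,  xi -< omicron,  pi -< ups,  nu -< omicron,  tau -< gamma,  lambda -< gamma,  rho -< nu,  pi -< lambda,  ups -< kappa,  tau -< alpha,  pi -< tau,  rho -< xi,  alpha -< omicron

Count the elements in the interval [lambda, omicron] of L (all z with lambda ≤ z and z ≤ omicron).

6

The interval [lambda, omicron] = {gamma, lambda, nu, omicron, rho, xi}, which has 6 elements.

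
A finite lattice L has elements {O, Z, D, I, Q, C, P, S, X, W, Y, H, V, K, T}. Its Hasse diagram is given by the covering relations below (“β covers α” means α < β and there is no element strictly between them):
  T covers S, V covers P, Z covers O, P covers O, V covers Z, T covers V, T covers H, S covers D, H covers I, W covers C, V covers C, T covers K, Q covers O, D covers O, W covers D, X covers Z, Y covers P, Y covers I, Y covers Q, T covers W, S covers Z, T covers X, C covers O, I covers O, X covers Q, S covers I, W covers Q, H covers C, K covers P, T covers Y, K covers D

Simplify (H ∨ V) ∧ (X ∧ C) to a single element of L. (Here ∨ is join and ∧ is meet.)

H ∨ V = T
X ∧ C = O
T ∧ O = O

O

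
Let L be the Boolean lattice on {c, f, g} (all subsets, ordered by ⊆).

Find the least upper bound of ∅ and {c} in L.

Under ⊆, join is union: ∅ ∪ {c} = {c}.

{c}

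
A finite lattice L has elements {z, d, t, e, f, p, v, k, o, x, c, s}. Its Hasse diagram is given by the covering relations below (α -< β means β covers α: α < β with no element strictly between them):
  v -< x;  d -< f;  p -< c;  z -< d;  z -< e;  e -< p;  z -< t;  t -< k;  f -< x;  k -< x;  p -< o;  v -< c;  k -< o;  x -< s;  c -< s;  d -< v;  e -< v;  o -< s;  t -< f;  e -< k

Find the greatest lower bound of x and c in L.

v

Common lower bounds of {x, c}: d, e, v, z.
The greatest among these is v.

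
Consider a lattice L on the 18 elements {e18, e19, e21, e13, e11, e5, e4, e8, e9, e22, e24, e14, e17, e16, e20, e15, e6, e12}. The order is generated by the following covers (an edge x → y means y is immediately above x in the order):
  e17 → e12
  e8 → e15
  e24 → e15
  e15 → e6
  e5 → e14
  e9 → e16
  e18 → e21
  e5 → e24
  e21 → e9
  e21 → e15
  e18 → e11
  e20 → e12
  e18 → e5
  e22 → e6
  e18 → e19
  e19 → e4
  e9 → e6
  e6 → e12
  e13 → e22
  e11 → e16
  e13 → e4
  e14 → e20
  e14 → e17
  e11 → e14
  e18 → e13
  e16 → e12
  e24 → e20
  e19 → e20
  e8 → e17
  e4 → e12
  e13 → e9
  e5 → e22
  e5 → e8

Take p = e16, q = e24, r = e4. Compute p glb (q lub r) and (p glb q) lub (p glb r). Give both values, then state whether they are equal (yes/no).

q lub r = e12, so p glb (q lub r) = e16 glb e12 = e16.
p glb q = e18 and p glb r = e13, so (p glb q) lub (p glb r) = e18 lub e13 = e13.
Equal: no.

e16; e13; no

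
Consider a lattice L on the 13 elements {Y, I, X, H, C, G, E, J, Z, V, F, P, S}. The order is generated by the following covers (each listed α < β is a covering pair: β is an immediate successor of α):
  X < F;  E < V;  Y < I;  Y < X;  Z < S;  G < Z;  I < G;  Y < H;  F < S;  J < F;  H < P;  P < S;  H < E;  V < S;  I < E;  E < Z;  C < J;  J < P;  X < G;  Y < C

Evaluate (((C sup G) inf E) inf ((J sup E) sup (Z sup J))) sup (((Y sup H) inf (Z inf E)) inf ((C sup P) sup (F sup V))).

C ∨ G = S
S ∧ E = E
J ∨ E = S
Z ∨ J = S
S ∨ S = S
E ∧ S = E
Y ∨ H = H
Z ∧ E = E
H ∧ E = H
C ∨ P = P
F ∨ V = S
P ∨ S = S
H ∧ S = H
E ∨ H = E

E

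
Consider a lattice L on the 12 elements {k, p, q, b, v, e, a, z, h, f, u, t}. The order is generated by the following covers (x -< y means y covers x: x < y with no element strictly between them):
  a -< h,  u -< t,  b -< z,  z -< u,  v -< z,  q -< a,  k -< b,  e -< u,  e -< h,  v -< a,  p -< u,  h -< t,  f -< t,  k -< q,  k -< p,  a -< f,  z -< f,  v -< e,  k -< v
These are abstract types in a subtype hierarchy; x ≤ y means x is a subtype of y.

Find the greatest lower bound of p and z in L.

k

Common lower bounds of {p, z}: k.
The greatest among these is k.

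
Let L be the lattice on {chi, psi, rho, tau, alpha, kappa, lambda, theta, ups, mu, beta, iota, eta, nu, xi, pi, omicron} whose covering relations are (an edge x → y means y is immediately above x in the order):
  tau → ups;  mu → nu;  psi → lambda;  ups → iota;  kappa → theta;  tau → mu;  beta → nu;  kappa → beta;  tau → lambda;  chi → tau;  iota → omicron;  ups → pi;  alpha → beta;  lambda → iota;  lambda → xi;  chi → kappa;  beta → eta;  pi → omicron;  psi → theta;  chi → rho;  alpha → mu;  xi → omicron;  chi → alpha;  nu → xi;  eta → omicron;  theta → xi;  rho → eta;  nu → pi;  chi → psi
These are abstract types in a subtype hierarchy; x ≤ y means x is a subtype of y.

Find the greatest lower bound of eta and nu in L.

beta

Common lower bounds of {eta, nu}: alpha, beta, chi, kappa.
The greatest among these is beta.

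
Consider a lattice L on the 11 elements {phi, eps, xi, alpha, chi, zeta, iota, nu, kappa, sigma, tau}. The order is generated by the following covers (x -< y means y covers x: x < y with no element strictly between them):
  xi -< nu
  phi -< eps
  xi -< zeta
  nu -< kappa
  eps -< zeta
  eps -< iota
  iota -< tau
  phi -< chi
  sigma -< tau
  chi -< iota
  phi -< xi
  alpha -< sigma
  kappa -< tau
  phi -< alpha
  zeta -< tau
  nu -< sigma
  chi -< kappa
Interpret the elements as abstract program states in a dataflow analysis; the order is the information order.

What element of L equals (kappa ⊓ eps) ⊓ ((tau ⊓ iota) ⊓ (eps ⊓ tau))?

kappa ∧ eps = phi
tau ∧ iota = iota
eps ∧ tau = eps
iota ∧ eps = eps
phi ∧ eps = phi

phi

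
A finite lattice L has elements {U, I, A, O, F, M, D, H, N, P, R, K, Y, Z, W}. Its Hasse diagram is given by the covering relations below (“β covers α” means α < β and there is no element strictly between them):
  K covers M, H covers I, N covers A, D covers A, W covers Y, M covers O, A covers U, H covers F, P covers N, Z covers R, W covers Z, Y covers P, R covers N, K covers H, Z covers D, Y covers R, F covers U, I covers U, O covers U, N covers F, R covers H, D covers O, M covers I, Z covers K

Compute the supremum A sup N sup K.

Common upper bounds of {A, N, K}: W, Z.
The least among these is Z.

Z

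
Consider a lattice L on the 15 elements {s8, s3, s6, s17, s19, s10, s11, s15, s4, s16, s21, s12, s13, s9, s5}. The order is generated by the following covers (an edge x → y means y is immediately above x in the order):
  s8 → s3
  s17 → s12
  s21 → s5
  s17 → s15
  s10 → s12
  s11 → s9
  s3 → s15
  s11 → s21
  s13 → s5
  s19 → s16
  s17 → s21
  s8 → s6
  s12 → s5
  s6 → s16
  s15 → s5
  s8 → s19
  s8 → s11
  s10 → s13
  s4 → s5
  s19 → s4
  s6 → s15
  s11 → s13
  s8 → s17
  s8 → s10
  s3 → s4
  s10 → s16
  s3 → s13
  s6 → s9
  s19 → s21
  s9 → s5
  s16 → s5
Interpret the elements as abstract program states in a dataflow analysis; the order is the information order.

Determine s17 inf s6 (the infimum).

Common lower bounds of {s17, s6}: s8.
The greatest among these is s8.

s8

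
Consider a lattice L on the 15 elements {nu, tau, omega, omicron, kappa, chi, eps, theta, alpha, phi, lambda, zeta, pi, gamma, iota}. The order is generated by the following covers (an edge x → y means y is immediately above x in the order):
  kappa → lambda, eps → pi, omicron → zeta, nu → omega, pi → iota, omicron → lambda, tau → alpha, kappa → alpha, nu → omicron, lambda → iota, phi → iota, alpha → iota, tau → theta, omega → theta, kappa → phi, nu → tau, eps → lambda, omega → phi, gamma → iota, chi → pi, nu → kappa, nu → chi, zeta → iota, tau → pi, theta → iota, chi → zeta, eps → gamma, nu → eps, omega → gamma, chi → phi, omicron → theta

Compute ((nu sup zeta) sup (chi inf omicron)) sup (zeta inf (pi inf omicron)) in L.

nu ∨ zeta = zeta
chi ∧ omicron = nu
zeta ∨ nu = zeta
pi ∧ omicron = nu
zeta ∧ nu = nu
zeta ∨ nu = zeta

zeta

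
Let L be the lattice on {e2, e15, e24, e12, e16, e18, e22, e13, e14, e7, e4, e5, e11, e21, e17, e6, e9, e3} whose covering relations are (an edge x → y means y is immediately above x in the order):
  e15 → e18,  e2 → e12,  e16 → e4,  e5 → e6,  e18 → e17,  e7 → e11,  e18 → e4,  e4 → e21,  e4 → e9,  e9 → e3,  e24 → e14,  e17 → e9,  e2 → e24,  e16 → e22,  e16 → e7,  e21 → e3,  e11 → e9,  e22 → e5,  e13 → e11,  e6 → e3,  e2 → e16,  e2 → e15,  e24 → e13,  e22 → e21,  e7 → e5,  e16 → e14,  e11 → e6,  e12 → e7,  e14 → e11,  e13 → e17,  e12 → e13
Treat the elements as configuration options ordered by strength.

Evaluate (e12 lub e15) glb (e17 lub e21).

e12 ∨ e15 = e17
e17 ∨ e21 = e3
e17 ∧ e3 = e17

e17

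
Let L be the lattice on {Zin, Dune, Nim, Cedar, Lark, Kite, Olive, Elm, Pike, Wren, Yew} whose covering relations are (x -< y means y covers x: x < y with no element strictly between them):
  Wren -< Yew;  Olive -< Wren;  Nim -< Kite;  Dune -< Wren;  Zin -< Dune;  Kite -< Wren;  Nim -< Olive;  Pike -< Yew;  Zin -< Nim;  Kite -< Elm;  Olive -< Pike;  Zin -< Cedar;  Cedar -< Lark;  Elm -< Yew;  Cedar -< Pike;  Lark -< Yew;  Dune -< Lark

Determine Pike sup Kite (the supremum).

Common upper bounds of {Pike, Kite}: Yew.
The least among these is Yew.

Yew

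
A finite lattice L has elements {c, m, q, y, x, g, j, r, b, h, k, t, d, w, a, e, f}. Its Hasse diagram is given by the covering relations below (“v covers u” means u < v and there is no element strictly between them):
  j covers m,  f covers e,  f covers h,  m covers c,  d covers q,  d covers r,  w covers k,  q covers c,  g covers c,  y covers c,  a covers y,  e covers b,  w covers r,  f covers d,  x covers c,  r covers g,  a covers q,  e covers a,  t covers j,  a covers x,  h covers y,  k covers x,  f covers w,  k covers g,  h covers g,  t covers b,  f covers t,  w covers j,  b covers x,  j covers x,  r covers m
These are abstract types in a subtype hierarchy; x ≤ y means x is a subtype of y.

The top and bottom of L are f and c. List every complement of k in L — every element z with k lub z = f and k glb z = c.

q, y

Need z with k ∨ z = f and k ∧ z = c.
Checking each element gives: q, y.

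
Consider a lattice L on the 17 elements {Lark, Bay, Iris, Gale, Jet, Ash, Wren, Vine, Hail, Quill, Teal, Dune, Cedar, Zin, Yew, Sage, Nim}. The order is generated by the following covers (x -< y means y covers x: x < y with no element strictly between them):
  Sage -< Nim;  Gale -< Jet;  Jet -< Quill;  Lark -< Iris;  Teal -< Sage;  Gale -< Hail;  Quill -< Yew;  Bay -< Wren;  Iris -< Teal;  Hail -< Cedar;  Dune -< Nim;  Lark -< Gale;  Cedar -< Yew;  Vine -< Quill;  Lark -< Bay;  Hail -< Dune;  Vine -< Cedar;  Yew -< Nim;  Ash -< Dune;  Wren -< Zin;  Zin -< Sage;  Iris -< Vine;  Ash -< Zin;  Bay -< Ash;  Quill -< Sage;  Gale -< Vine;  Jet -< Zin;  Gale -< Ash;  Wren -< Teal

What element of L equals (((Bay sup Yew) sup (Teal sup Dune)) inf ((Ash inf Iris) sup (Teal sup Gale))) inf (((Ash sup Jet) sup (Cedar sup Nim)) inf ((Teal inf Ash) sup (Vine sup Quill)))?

Bay ∨ Yew = Nim
Teal ∨ Dune = Nim
Nim ∨ Nim = Nim
Ash ∧ Iris = Lark
Teal ∨ Gale = Sage
Lark ∨ Sage = Sage
Nim ∧ Sage = Sage
Ash ∨ Jet = Zin
Cedar ∨ Nim = Nim
Zin ∨ Nim = Nim
Teal ∧ Ash = Bay
Vine ∨ Quill = Quill
Bay ∨ Quill = Sage
Nim ∧ Sage = Sage
Sage ∧ Sage = Sage

Sage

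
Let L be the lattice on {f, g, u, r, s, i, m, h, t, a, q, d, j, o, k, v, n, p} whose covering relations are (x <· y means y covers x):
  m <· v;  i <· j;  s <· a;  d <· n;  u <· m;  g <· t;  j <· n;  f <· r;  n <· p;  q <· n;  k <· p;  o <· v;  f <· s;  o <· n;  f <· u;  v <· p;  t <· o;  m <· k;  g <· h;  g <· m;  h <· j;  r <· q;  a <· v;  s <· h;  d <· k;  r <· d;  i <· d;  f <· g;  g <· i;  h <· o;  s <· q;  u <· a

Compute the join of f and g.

Common upper bounds of {f, g}: d, g, h, i, j, k, m, n, o, p, t, v.
The least among these is g.

g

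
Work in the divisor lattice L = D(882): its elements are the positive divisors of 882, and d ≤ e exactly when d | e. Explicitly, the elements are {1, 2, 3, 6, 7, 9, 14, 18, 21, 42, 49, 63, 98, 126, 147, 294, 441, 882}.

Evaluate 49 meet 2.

49 ∧ 2 = 1

1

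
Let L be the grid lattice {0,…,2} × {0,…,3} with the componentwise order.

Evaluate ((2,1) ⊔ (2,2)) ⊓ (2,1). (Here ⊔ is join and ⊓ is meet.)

(2,1) ∨ (2,2) = (2,2)
(2,2) ∧ (2,1) = (2,1)

(2,1)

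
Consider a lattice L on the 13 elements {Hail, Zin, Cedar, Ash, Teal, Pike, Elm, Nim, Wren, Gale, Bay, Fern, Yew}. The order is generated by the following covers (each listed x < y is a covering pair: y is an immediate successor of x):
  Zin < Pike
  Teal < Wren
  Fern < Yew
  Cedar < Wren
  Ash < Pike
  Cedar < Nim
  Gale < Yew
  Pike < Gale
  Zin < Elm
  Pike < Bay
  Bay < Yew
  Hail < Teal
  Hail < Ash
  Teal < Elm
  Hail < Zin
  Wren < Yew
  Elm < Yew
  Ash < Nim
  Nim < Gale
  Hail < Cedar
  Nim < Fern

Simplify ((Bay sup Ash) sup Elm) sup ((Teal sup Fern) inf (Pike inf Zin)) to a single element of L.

Bay ∨ Ash = Bay
Bay ∨ Elm = Yew
Teal ∨ Fern = Yew
Pike ∧ Zin = Zin
Yew ∧ Zin = Zin
Yew ∨ Zin = Yew

Yew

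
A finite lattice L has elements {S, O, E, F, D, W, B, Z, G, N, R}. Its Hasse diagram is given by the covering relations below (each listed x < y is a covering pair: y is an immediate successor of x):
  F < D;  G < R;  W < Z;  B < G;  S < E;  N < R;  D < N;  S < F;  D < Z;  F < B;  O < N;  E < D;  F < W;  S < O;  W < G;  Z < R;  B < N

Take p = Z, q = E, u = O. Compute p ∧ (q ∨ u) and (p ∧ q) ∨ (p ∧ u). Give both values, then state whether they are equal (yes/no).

D; E; no

q ∨ u = N, so p ∧ (q ∨ u) = Z ∧ N = D.
p ∧ q = E and p ∧ u = S, so (p ∧ q) ∨ (p ∧ u) = E ∨ S = E.
Equal: no.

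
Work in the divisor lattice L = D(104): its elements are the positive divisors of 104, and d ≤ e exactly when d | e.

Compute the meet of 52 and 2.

In the divisibility order, the meet is the greatest common divisor: gcd(52, 2) = 2.

2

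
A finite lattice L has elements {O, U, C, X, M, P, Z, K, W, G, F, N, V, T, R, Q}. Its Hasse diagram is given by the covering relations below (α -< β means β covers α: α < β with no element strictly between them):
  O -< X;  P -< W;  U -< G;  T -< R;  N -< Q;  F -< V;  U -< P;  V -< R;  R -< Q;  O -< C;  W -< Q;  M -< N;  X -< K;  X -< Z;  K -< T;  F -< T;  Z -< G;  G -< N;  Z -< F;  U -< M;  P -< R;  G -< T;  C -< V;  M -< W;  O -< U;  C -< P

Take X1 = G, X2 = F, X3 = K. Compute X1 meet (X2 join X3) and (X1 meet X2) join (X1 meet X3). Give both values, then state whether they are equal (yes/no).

X2 join X3 = T, so X1 meet (X2 join X3) = G meet T = G.
X1 meet X2 = Z and X1 meet X3 = X, so (X1 meet X2) join (X1 meet X3) = Z join X = Z.
Equal: no.

G; Z; no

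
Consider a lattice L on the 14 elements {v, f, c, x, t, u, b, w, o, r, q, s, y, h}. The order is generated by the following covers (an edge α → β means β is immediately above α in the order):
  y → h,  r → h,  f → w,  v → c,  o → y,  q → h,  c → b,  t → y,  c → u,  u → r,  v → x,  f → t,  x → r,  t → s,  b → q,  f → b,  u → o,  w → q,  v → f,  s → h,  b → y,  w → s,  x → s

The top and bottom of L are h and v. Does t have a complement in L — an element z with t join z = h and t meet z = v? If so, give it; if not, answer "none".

Need z with t ∨ z = h and t ∧ z = v.
Checking each element gives: r.

r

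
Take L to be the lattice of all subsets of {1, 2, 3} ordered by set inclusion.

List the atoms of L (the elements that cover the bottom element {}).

{1}, {2}, {3}

The atoms are exactly the elements that cover {}: {1}, {2}, {3}.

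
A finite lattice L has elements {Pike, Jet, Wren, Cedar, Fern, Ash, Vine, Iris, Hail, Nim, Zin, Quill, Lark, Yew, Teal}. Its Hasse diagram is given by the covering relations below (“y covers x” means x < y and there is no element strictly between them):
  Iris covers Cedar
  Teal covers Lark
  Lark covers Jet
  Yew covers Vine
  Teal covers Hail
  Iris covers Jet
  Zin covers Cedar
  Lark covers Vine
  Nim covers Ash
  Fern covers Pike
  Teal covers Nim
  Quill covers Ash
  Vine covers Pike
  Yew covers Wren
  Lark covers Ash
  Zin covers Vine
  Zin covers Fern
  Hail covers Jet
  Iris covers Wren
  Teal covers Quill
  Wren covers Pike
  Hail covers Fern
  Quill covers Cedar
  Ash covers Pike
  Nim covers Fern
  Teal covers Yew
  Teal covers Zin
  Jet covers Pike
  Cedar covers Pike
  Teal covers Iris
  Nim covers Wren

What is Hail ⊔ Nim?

Teal

Common upper bounds of {Hail, Nim}: Teal.
The least among these is Teal.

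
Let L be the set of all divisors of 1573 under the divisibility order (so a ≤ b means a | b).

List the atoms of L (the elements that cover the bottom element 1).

The atoms are exactly the elements that cover 1: 11, 13.

11, 13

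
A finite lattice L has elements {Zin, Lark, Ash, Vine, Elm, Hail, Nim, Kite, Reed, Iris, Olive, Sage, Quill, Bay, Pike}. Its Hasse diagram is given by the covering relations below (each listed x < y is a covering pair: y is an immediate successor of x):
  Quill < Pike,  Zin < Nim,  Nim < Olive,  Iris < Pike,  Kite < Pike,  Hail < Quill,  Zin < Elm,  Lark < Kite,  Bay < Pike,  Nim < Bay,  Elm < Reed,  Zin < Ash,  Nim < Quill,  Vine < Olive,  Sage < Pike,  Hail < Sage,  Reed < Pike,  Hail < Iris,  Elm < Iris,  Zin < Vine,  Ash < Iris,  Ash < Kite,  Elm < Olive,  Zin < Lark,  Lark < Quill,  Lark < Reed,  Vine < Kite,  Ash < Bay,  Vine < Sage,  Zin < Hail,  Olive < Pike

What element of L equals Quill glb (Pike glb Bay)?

Nim

Pike ∧ Bay = Bay
Quill ∧ Bay = Nim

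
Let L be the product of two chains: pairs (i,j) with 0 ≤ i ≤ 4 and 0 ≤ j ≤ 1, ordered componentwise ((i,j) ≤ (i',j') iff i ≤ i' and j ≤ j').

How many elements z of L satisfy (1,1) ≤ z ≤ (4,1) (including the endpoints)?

4

The interval [(1,1), (4,1)] = {(1,1), (2,1), (3,1), (4,1)}, which has 4 elements.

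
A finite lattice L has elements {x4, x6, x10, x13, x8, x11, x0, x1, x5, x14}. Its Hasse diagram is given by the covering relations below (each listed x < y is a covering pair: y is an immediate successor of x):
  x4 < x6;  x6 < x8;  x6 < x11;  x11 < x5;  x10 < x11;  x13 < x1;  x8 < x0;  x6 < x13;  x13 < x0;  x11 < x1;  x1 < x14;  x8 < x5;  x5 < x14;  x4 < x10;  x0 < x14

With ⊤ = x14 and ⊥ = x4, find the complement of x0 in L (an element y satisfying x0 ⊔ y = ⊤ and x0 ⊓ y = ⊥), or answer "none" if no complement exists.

Need y with x0 ∨ y = x14 and x0 ∧ y = x4.
Checking each element gives: x10.

x10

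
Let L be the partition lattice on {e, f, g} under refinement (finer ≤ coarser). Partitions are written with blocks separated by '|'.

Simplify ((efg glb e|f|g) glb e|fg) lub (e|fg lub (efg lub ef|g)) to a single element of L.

efg

efg ∧ e|f|g = e|f|g
e|f|g ∧ e|fg = e|f|g
efg ∨ ef|g = efg
e|fg ∨ efg = efg
e|f|g ∨ efg = efg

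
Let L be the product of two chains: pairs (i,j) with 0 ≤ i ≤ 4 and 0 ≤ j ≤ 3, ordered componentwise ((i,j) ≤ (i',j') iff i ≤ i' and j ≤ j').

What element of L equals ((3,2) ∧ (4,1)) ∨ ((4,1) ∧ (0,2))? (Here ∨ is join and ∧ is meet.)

(3,1)

(3,2) ∧ (4,1) = (3,1)
(4,1) ∧ (0,2) = (0,1)
(3,1) ∨ (0,1) = (3,1)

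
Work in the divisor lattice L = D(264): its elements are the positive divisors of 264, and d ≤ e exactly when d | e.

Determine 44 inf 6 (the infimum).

2

In the divisibility order, the meet is the greatest common divisor: gcd(44, 6) = 2.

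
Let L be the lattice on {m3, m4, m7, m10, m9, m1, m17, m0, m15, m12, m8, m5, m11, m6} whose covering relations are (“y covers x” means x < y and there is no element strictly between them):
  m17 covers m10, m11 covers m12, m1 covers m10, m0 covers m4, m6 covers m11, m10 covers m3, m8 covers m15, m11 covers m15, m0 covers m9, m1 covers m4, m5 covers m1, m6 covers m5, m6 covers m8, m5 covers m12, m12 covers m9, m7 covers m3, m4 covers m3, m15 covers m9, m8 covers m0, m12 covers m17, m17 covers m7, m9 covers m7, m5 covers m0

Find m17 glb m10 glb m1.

m10

Common lower bounds of {m17, m10, m1}: m10, m3.
The greatest among these is m10.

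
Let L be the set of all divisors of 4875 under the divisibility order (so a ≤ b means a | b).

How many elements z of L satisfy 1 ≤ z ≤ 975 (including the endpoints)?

The interval [1, 975] = {1, 13, 15, 195, 25, 3, 325, 39, 5, 65, 75, 975}, which has 12 elements.

12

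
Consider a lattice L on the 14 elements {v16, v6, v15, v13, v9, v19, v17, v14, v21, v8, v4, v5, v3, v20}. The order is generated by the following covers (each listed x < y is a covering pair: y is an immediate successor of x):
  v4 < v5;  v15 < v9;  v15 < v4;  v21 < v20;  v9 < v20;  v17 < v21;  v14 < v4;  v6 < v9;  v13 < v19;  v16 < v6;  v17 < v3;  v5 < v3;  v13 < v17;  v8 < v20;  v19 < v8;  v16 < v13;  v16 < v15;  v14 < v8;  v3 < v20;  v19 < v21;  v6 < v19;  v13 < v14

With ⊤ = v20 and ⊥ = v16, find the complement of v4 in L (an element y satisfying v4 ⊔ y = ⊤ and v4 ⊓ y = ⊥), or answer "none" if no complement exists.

Need y with v4 ∨ y = v20 and v4 ∧ y = v16.
Checking each element gives: v6.

v6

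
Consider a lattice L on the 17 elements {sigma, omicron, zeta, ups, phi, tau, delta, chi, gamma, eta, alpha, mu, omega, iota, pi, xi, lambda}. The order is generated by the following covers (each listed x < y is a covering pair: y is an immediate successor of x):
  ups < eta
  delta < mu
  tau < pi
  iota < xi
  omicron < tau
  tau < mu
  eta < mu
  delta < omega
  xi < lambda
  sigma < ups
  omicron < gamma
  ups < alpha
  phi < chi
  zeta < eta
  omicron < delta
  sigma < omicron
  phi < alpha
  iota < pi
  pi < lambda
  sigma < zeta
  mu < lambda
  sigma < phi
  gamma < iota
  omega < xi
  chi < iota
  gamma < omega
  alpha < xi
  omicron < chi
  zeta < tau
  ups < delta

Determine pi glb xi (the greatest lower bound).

iota

Common lower bounds of {pi, xi}: chi, gamma, iota, omicron, phi, sigma.
The greatest among these is iota.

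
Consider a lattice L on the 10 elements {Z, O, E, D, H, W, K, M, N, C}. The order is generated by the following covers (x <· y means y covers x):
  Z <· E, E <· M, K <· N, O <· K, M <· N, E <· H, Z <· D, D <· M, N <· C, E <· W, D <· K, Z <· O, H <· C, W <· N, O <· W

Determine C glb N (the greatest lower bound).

N

Common lower bounds of {C, N}: D, E, K, M, N, O, W, Z.
The greatest among these is N.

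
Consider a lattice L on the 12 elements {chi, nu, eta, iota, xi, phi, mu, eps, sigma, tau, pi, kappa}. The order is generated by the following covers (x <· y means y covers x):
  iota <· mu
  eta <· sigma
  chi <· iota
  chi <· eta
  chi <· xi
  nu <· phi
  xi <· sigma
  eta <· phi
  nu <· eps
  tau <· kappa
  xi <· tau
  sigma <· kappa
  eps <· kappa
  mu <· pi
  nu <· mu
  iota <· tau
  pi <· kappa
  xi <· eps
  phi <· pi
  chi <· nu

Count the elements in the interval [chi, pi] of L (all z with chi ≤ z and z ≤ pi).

7

The interval [chi, pi] = {chi, eta, iota, mu, nu, phi, pi}, which has 7 elements.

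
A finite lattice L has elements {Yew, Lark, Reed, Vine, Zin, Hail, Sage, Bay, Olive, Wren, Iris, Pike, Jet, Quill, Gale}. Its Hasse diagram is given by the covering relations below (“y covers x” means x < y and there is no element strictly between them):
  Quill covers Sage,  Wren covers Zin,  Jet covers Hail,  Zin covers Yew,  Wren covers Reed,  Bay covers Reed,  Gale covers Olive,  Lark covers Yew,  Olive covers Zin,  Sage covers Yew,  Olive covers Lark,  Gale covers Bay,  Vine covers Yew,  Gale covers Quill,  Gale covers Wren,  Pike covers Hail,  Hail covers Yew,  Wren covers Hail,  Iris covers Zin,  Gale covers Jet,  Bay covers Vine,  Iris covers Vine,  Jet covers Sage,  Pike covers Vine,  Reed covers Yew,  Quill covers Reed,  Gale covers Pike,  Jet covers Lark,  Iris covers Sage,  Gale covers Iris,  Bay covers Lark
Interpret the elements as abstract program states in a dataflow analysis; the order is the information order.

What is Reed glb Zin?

Common lower bounds of {Reed, Zin}: Yew.
The greatest among these is Yew.

Yew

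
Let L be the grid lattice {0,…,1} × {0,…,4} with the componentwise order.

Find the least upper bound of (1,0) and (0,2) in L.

(1,2)

In a product of chains, the join is componentwise max, giving (1,2).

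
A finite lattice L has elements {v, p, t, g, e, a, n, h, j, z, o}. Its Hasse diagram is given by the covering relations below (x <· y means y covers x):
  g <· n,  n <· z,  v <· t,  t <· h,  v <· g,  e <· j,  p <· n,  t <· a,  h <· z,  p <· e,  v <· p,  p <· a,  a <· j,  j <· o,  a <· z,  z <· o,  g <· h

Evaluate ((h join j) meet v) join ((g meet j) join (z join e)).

o

h ∨ j = o
o ∧ v = v
g ∧ j = v
z ∨ e = o
v ∨ o = o
v ∨ o = o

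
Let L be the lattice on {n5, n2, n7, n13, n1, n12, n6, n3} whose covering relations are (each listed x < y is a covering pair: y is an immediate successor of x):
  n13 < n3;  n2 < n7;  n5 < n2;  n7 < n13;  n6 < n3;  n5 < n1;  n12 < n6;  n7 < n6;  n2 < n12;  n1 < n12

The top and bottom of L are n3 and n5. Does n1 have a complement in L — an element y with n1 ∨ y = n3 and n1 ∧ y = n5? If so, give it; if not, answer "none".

n13

Need y with n1 ∨ y = n3 and n1 ∧ y = n5.
Checking each element gives: n13.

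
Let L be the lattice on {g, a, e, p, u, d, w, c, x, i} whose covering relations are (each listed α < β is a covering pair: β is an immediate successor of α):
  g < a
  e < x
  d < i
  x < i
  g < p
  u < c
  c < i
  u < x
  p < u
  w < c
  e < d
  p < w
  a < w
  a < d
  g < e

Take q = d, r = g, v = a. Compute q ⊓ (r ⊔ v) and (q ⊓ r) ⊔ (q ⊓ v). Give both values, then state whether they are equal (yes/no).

a; a; yes

r ⊔ v = a, so q ⊓ (r ⊔ v) = d ⊓ a = a.
q ⊓ r = g and q ⊓ v = a, so (q ⊓ r) ⊔ (q ⊓ v) = g ⊔ a = a.
Equal: yes.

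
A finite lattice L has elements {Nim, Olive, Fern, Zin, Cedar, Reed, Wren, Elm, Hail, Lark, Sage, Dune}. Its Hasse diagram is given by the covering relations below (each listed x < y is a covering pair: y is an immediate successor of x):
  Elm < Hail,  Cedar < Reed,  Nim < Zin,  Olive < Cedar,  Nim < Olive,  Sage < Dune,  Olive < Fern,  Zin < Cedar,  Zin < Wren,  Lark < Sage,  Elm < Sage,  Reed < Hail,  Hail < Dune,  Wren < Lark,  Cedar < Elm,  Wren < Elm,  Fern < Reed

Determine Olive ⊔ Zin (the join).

Common upper bounds of {Olive, Zin}: Cedar, Dune, Elm, Hail, Reed, Sage.
The least among these is Cedar.

Cedar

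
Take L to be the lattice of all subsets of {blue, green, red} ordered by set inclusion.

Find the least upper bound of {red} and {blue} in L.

{blue,red}

Common upper bounds of {{red}, {blue}}: {blue,green,red}, {blue,red}.
The least among these is {blue,red}.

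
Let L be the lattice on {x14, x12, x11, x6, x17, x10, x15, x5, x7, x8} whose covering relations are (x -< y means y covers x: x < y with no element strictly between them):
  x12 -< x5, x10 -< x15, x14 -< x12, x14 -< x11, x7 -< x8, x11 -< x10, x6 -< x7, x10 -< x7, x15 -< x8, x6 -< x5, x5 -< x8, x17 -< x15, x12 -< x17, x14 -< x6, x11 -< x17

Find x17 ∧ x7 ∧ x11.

Common lower bounds of {x17, x7, x11}: x11, x14.
The greatest among these is x11.

x11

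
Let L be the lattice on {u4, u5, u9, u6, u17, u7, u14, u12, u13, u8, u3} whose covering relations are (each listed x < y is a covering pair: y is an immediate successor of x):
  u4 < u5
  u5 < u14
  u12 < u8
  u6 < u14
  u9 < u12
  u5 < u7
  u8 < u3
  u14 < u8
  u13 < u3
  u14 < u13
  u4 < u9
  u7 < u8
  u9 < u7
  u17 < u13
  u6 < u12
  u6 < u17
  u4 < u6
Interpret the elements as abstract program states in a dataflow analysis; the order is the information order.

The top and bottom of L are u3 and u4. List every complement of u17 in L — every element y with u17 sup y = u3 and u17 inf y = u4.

u7, u9

Need y with u17 ∨ y = u3 and u17 ∧ y = u4.
Checking each element gives: u7, u9.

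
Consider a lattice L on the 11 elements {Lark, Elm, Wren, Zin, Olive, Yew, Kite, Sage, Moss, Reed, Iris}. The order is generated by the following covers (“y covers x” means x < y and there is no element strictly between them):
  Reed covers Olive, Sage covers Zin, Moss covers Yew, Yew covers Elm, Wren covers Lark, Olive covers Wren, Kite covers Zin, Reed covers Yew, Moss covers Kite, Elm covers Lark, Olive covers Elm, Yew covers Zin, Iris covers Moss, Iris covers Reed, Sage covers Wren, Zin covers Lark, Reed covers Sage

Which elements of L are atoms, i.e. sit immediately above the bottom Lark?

The atoms are exactly the elements that cover Lark: Elm, Wren, Zin.

Elm, Wren, Zin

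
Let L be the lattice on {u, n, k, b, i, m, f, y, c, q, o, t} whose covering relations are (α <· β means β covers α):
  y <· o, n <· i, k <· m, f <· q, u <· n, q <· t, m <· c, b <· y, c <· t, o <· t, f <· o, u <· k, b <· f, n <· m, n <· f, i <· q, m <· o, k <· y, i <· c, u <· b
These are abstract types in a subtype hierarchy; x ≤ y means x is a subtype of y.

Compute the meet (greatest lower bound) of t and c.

c

Common lower bounds of {t, c}: c, i, k, m, n, u.
The greatest among these is c.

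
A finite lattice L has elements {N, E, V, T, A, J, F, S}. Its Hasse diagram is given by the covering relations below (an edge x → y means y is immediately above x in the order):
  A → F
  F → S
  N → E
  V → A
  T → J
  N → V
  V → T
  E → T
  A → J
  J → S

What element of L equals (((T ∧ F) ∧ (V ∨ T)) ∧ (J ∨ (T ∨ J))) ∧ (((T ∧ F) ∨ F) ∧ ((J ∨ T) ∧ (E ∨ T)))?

V

T ∧ F = V
V ∨ T = T
V ∧ T = V
T ∨ J = J
J ∨ J = J
V ∧ J = V
T ∧ F = V
V ∨ F = F
J ∨ T = J
E ∨ T = T
J ∧ T = T
F ∧ T = V
V ∧ V = V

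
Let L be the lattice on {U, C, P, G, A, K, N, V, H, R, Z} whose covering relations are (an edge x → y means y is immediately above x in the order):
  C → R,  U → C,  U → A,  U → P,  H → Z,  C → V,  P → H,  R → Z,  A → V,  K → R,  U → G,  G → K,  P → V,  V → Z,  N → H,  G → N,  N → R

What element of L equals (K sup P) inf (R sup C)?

R

K ∨ P = Z
R ∨ C = R
Z ∧ R = R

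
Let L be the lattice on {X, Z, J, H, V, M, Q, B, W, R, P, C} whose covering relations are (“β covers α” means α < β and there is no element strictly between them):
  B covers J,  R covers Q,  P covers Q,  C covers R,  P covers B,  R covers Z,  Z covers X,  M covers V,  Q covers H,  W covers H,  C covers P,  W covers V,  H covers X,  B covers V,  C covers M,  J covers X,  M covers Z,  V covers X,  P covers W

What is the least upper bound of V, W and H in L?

W

Common upper bounds of {V, W, H}: C, P, W.
The least among these is W.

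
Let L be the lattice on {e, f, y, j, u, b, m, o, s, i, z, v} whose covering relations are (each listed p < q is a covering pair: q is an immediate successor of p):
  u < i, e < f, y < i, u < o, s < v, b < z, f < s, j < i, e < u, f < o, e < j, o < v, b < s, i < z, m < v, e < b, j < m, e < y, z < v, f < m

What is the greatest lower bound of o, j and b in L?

e

Common lower bounds of {o, j, b}: e.
The greatest among these is e.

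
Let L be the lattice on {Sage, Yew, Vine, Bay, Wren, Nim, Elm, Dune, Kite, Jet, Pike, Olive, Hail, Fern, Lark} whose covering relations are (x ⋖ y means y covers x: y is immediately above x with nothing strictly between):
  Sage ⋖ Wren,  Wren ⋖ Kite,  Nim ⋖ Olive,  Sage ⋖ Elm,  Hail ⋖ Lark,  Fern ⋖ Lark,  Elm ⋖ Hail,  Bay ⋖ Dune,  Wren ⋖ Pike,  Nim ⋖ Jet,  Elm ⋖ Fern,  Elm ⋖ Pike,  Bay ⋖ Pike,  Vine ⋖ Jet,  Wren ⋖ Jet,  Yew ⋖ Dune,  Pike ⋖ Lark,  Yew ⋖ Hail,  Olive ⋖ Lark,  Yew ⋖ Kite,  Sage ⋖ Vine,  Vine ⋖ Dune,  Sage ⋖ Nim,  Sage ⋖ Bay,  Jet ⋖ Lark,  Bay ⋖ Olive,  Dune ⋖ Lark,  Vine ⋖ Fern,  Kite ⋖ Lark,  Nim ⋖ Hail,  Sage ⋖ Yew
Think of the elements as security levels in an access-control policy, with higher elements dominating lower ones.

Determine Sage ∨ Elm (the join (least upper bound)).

Common upper bounds of {Sage, Elm}: Elm, Fern, Hail, Lark, Pike.
The least among these is Elm.

Elm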